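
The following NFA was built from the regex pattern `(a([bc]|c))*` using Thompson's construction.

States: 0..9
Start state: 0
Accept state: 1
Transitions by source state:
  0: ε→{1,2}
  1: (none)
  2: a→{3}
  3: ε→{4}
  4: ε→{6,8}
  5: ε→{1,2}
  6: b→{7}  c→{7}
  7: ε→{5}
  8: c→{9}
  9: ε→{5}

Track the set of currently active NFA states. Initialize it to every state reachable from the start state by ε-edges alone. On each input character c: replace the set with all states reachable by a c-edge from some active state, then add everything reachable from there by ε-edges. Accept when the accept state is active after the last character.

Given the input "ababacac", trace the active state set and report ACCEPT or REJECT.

S₀ = ε-closure({0}) = {0,1,2}
'a' @ 1: {3,4,6,8}
'b' @ 2: {1,2,5,7}  ✓accept
'a' @ 3: {3,4,6,8}
'b' @ 4: {1,2,5,7}  ✓accept
'a' @ 5: {3,4,6,8}
'c' @ 6: {1,2,5,7,9}  ✓accept
'a' @ 7: {3,4,6,8}
'c' @ 8: {1,2,5,7,9}  ✓accept
end set {1,2,5,7,9} — state 1 in

Answer: ACCEPT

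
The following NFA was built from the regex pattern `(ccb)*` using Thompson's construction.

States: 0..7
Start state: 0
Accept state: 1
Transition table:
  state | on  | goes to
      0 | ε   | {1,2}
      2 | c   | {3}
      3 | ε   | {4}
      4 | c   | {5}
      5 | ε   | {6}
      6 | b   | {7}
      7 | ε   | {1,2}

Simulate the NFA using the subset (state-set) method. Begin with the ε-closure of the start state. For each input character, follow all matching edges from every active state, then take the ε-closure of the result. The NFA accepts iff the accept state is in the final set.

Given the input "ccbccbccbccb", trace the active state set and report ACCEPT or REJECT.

S₀ = ε-closure({0}) = {0,1,2}
'c' @ 1: {3,4}
'c' @ 2: {5,6}
'b' @ 3: {1,2,7}  [accepting]
'c' @ 4: {3,4}
'c' @ 5: {5,6}
'b' @ 6: {1,2,7}  [accepting]
'c' @ 7: {3,4}
'c' @ 8: {5,6}
'b' @ 9: {1,2,7}  [accepting]
'c' @ 10: {3,4}
'c' @ 11: {5,6}
'b' @ 12: {1,2,7}  [accepting]
after full input: {1,2,7}  (accept=1 in)

Answer: ACCEPT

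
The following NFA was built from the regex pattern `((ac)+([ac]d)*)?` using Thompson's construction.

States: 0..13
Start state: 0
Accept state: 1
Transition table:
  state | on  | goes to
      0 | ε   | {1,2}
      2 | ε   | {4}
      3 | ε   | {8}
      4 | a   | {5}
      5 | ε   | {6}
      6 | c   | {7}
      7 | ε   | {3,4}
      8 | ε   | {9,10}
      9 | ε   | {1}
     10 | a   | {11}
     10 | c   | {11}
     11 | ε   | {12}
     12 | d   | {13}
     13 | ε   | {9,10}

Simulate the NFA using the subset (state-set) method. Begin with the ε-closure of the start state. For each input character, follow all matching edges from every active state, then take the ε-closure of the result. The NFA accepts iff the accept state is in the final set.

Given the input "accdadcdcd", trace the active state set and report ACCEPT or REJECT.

Answer: ACCEPT

Trace:
S₀ = ε-closure({0}) = {0,1,2,4}
'a' @ 1: {5,6}
'c' @ 2: {1,3,4,7,8,9,10}  (accept∈set)
'c' @ 3: {11,12}
'd' @ 4: {1,9,10,13}  (accept∈set)
'a' @ 5: {11,12}
'd' @ 6: {1,9,10,13}  (accept∈set)
'c' @ 7: {11,12}
'd' @ 8: {1,9,10,13}  (accept∈set)
'c' @ 9: {11,12}
'd' @ 10: {1,9,10,13}  (accept∈set)
after full input: {1,9,10,13}  (accept=1 in)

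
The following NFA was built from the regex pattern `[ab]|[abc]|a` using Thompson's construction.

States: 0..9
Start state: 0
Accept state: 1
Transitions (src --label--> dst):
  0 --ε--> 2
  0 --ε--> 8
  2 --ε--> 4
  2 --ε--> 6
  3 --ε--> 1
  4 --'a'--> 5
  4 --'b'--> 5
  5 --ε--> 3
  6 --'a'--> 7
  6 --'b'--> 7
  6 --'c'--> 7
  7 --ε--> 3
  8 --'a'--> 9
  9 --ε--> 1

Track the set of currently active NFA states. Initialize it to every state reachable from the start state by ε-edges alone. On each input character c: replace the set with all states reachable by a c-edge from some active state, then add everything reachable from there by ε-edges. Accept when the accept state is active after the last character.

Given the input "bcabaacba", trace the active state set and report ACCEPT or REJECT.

initial (ε-close {0}): {0,2,4,6,8}
'b' @ 1: {1,3,5,7}  (accept∈set)
'c' @ 2: {}  — no active states
rest 'abaacba' ignored (set empty)
end set {} — state 1 not in

Answer: REJECT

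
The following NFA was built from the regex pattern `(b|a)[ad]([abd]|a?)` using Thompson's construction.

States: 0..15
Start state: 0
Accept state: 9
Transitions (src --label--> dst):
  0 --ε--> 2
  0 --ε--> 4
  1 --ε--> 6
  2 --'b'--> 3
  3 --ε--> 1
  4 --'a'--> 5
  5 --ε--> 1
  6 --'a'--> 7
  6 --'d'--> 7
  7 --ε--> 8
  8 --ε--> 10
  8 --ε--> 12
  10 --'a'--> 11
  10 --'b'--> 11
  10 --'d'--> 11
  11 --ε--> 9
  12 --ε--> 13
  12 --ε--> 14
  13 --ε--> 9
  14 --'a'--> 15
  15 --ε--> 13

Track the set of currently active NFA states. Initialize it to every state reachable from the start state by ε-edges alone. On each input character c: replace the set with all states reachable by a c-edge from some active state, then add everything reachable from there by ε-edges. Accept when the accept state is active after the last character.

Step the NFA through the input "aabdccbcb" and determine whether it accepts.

initial (ε-close {0}): {0,2,4}
'a' @ 1: {1,5,6}
'a' @ 2: {7,8,9,10,12,13,14}  ✓accept
'b' @ 3: {9,11}  ✓accept
'd' @ 4: {}  — no active states
rest 'ccbcb' ignored (set empty)
end set {} — state 9 not in

Answer: REJECT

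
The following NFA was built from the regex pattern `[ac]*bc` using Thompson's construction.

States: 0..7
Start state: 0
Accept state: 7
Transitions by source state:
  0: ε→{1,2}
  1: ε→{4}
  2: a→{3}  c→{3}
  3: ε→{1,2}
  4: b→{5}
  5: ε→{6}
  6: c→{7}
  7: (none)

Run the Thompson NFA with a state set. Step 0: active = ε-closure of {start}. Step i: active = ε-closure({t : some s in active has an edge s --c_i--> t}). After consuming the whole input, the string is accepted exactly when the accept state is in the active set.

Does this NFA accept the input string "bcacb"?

initial (ε-close {0}): {0,1,2,4}
'b' @ 1: {5,6}
'c' @ 2: {7}  (accept∈set)
'a' @ 3: {}  — state set empty
rest 'cb' ignored (set empty)
after full input: {}  (accept=7 not in)

Answer: REJECT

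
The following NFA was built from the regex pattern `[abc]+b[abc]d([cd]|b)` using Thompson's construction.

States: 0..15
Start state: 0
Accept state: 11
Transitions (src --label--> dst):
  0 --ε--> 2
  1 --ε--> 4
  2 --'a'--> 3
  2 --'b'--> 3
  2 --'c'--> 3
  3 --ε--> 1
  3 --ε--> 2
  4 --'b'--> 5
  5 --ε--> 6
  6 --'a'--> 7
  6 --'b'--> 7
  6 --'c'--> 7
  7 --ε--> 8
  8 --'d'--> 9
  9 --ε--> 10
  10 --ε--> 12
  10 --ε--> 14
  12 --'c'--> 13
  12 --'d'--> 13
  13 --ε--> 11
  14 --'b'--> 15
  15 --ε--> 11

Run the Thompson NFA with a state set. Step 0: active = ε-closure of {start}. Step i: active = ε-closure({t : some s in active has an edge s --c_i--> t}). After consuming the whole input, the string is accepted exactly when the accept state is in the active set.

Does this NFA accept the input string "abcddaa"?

S₀ = ε-closure({0}) = {0,2}
'a' @ 1: {1,2,3,4}
'b' @ 2: {1,2,3,4,5,6}
'c' @ 3: {1,2,3,4,7,8}
'd' @ 4: {9,10,12,14}
'd' @ 5: {11,13}  ✓accept
'a' @ 6: {}  — state set empty
rest 'a' ignored (set empty)
final: {}; accept 11 not in set

Answer: REJECT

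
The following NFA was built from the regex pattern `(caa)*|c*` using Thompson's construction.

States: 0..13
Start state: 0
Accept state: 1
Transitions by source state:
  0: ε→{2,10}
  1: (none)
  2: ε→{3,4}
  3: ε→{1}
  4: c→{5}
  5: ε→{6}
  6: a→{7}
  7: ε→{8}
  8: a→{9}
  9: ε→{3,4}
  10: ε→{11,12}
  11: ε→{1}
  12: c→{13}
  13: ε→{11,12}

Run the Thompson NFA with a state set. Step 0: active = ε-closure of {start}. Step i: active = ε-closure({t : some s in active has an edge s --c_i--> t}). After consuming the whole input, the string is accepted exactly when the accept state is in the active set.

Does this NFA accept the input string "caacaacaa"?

start: ε-closure({0}) = {0,1,2,3,4,10,11,12}
'c' @ 1: {1,5,6,11,12,13}  (accept∈set)
'a' @ 2: {7,8}
'a' @ 3: {1,3,4,9}  (accept∈set)
'c' @ 4: {5,6}
'a' @ 5: {7,8}
'a' @ 6: {1,3,4,9}  (accept∈set)
'c' @ 7: {5,6}
'a' @ 8: {7,8}
'a' @ 9: {1,3,4,9}  (accept∈set)
after full input: {1,3,4,9}  (accept=1 in)

Answer: ACCEPT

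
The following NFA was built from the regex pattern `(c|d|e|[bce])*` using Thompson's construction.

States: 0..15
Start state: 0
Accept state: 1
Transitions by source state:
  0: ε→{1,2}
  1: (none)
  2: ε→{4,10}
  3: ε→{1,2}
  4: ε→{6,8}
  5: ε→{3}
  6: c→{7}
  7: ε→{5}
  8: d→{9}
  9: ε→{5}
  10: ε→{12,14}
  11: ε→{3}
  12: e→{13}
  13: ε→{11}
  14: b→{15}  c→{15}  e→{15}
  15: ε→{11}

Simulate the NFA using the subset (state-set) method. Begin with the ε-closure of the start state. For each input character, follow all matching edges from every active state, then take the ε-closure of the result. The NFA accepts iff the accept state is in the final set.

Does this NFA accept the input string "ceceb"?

Answer: ACCEPT

Steps:
initial (ε-close {0}): {0,1,2,4,6,8,10,12,14}
'c' @ 1: {1,2,3,4,5,6,7,8,10,11,12,14,15}  (accept∈set)
'e' @ 2: {1,2,3,4,6,8,10,11,12,13,14,15}  (accept∈set)
'c' @ 3: {1,2,3,4,5,6,7,8,10,11,12,14,15}  (accept∈set)
'e' @ 4: {1,2,3,4,6,8,10,11,12,13,14,15}  (accept∈set)
'b' @ 5: {1,2,3,4,6,8,10,11,12,14,15}  (accept∈set)
final: {1,2,3,4,6,8,10,11,12,14,15}; accept 1 in set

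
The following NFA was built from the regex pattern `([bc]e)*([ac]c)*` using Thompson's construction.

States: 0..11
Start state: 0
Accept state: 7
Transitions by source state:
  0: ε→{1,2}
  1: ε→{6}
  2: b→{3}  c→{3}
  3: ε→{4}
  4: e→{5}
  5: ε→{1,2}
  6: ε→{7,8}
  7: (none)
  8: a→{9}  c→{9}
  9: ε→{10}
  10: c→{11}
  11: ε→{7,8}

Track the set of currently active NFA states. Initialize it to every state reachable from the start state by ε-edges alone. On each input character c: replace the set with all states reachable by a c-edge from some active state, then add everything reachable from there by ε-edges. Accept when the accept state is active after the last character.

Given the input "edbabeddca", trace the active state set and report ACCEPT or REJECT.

Answer: REJECT

Trace:
S₀ = ε-closure({0}) = {0,1,2,6,7,8}
'e' @ 1: {}  — dead — no transitions
rest 'dbabeddca' ignored (set empty)
final: {}; accept 7 not in set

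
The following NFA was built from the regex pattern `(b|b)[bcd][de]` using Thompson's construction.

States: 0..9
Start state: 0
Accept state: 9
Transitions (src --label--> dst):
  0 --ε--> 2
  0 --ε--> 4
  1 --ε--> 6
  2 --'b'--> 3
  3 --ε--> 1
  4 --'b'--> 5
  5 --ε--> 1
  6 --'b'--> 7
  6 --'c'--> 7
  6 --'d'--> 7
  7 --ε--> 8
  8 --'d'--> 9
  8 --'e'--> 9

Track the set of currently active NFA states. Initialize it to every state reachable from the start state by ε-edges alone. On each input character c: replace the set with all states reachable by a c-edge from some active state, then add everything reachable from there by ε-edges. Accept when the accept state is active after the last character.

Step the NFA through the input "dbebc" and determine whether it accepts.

Answer: REJECT

Steps:
start: ε-closure({0}) = {0,2,4}
'd' @ 1: {}  — dead — no transitions
rest 'bebc' ignored (set empty)
end set {} — state 9 not in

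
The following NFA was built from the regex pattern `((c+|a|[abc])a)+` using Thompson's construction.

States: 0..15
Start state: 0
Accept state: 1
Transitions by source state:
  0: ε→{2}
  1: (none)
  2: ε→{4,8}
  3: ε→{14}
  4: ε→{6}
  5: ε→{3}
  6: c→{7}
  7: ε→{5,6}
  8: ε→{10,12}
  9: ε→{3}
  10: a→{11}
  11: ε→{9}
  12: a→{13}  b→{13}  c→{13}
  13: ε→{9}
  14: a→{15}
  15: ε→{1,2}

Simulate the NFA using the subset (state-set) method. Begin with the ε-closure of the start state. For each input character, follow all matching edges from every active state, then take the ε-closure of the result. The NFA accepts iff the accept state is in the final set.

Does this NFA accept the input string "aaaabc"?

Answer: REJECT

Steps:
start: ε-closure({0}) = {0,2,4,6,8,10,12}
'a' @ 1: {3,9,11,13,14}
'a' @ 2: {1,2,4,6,8,10,12,15}  [accepting]
'a' @ 3: {3,9,11,13,14}
'a' @ 4: {1,2,4,6,8,10,12,15}  [accepting]
'b' @ 5: {3,9,13,14}
'c' @ 6: {}  — no active states
after full input: {}  (accept=1 not in)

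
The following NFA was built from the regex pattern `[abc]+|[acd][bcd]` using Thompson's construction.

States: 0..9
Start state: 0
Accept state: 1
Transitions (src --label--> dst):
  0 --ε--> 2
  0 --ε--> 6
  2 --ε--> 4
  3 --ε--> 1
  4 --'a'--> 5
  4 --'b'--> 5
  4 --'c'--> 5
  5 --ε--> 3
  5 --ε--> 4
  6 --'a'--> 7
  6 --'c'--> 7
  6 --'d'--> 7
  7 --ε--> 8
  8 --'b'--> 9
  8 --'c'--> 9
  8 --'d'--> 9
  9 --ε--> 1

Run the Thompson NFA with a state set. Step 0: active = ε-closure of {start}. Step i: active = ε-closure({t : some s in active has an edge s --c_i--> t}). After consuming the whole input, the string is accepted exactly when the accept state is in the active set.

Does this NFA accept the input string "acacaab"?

Answer: ACCEPT

Derivation:
initial (ε-close {0}): {0,2,4,6}
'a' @ 1: {1,3,4,5,7,8}  [accepting]
'c' @ 2: {1,3,4,5,9}  [accepting]
'a' @ 3: {1,3,4,5}  [accepting]
'c' @ 4: {1,3,4,5}  [accepting]
'a' @ 5: {1,3,4,5}  [accepting]
'a' @ 6: {1,3,4,5}  [accepting]
'b' @ 7: {1,3,4,5}  [accepting]
after full input: {1,3,4,5}  (accept=1 in)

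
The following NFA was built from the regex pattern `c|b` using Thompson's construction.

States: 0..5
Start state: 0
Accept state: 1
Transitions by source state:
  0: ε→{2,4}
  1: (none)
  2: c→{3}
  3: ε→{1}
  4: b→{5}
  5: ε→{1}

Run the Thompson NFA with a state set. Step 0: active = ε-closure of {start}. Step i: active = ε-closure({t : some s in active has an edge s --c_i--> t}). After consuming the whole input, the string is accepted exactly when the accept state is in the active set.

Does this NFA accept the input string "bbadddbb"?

Answer: REJECT

Trace:
S₀ = ε-closure({0}) = {0,2,4}
'b' @ 1: {1,5}  [accepting]
'b' @ 2: {}  — state set empty
rest 'adddbb' ignored (set empty)
final: {}; accept 1 not in set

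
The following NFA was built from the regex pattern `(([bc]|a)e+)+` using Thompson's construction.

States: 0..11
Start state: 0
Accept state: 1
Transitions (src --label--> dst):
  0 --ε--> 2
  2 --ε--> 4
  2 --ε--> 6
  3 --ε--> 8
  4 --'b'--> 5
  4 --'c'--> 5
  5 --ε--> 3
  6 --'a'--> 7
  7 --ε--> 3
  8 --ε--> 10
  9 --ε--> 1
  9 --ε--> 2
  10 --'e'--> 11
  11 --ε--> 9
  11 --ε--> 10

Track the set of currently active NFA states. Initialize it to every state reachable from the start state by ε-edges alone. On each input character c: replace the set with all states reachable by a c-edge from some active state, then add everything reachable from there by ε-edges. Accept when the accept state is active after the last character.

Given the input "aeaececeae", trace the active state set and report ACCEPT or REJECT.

S₀ = ε-closure({0}) = {0,2,4,6}
'a' @ 1: {3,7,8,10}
'e' @ 2: {1,2,4,6,9,10,11}  (accept∈set)
'a' @ 3: {3,7,8,10}
'e' @ 4: {1,2,4,6,9,10,11}  (accept∈set)
'c' @ 5: {3,5,8,10}
'e' @ 6: {1,2,4,6,9,10,11}  (accept∈set)
'c' @ 7: {3,5,8,10}
'e' @ 8: {1,2,4,6,9,10,11}  (accept∈set)
'a' @ 9: {3,7,8,10}
'e' @ 10: {1,2,4,6,9,10,11}  (accept∈set)
end set {1,2,4,6,9,10,11} — state 1 in

Answer: ACCEPT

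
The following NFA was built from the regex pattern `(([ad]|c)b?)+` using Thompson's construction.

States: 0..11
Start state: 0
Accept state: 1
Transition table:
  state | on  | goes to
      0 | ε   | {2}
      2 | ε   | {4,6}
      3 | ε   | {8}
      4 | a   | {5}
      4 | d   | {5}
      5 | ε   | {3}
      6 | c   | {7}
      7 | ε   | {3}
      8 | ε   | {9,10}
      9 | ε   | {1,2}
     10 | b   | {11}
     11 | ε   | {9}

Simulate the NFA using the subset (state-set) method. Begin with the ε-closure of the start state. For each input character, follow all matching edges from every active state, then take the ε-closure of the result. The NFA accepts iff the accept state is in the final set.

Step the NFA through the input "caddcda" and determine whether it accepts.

S₀ = ε-closure({0}) = {0,2,4,6}
'c' @ 1: {1,2,3,4,6,7,8,9,10}  (accept∈set)
'a' @ 2: {1,2,3,4,5,6,8,9,10}  (accept∈set)
'd' @ 3: {1,2,3,4,5,6,8,9,10}  (accept∈set)
'd' @ 4: {1,2,3,4,5,6,8,9,10}  (accept∈set)
'c' @ 5: {1,2,3,4,6,7,8,9,10}  (accept∈set)
'd' @ 6: {1,2,3,4,5,6,8,9,10}  (accept∈set)
'a' @ 7: {1,2,3,4,5,6,8,9,10}  (accept∈set)
end set {1,2,3,4,5,6,8,9,10} — state 1 in

Answer: ACCEPT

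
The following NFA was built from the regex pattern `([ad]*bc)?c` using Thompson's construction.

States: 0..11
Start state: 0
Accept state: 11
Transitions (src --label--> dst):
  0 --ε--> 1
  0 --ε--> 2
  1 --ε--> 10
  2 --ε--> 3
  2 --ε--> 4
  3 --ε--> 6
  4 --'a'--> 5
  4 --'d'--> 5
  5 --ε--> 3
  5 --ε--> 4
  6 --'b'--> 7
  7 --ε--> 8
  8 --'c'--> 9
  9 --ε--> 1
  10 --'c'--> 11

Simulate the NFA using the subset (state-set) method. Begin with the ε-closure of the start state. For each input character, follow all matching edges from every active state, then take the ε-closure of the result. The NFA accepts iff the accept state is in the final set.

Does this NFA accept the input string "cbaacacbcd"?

Answer: REJECT

Trace:
start: ε-closure({0}) = {0,1,2,3,4,6,10}
'c' @ 1: {11}  [accepting]
'b' @ 2: {}  — no active states
rest 'aacacbcd' ignored (set empty)
final: {}; accept 11 not in set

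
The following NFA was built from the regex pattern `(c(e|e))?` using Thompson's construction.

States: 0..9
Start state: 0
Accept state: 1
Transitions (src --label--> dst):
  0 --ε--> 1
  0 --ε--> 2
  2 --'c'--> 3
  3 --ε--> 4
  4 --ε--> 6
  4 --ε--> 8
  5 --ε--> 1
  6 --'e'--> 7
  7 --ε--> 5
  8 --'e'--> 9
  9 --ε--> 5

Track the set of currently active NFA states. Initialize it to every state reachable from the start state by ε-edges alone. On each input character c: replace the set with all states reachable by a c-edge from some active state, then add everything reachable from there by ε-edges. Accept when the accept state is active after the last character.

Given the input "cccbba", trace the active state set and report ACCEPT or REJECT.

Answer: REJECT

Steps:
initial (ε-close {0}): {0,1,2}
'c' @ 1: {3,4,6,8}
'c' @ 2: {}  — dead — no transitions
rest 'cbba' ignored (set empty)
final: {}; accept 1 not in set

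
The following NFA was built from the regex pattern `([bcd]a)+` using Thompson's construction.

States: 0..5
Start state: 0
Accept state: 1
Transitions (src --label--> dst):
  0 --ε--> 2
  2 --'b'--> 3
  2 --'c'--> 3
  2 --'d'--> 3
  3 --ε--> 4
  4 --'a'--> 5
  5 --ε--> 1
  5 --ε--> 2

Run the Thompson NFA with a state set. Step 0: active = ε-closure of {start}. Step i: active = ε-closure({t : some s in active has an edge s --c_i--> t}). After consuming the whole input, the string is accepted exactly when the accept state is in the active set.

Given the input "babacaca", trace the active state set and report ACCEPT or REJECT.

Answer: ACCEPT

Steps:
S₀ = ε-closure({0}) = {0,2}
'b' @ 1: {3,4}
'a' @ 2: {1,2,5}  [accepting]
'b' @ 3: {3,4}
'a' @ 4: {1,2,5}  [accepting]
'c' @ 5: {3,4}
'a' @ 6: {1,2,5}  [accepting]
'c' @ 7: {3,4}
'a' @ 8: {1,2,5}  [accepting]
after full input: {1,2,5}  (accept=1 in)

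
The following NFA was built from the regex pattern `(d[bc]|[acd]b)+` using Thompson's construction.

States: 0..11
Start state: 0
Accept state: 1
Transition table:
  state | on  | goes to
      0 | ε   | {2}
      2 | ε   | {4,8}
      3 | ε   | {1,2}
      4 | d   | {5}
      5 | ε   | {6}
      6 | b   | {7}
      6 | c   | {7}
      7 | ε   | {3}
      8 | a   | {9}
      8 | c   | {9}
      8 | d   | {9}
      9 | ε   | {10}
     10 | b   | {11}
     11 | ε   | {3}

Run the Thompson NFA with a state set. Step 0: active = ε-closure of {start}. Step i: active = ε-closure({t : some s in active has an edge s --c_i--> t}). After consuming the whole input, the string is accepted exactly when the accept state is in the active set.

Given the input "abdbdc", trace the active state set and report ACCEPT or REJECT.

Answer: ACCEPT

Derivation:
initial (ε-close {0}): {0,2,4,8}
'a' @ 1: {9,10}
'b' @ 2: {1,2,3,4,8,11}  [accepting]
'd' @ 3: {5,6,9,10}
'b' @ 4: {1,2,3,4,7,8,11}  [accepting]
'd' @ 5: {5,6,9,10}
'c' @ 6: {1,2,3,4,7,8}  [accepting]
final: {1,2,3,4,7,8}; accept 1 in set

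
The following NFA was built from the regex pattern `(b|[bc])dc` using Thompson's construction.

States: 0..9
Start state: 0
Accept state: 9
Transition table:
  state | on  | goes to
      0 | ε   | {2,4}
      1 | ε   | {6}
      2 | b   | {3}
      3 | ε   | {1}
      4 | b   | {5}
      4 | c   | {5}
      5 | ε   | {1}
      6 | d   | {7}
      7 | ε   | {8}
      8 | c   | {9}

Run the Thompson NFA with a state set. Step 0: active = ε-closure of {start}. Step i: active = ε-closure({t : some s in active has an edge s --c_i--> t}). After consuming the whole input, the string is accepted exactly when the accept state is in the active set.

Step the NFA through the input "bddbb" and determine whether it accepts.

S₀ = ε-closure({0}) = {0,2,4}
'b' @ 1: {1,3,5,6}
'd' @ 2: {7,8}
'd' @ 3: {}  — no active states
rest 'bb' ignored (set empty)
after full input: {}  (accept=9 not in)

Answer: REJECT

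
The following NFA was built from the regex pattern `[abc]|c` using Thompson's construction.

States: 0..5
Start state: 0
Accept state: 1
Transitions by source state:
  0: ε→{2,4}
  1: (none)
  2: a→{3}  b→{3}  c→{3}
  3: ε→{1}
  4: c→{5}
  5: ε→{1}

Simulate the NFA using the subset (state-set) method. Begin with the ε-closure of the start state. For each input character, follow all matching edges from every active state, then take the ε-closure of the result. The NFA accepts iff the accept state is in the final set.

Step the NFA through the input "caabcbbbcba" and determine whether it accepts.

Answer: REJECT

Trace:
start: ε-closure({0}) = {0,2,4}
'c' @ 1: {1,3,5}  (accept∈set)
'a' @ 2: {}  — dead — no transitions
rest 'abcbbbcba' ignored (set empty)
final: {}; accept 1 not in set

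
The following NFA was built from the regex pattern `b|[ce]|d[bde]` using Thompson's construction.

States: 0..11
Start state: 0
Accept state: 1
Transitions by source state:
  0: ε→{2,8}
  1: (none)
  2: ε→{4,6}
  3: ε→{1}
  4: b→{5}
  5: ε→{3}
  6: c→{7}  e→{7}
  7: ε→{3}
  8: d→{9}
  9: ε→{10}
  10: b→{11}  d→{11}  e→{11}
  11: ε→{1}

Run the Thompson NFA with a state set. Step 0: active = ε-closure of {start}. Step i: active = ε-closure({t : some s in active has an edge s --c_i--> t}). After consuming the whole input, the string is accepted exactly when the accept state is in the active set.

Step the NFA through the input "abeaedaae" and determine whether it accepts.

Answer: REJECT

Trace:
initial (ε-close {0}): {0,2,4,6,8}
'a' @ 1: {}  — no active states
rest 'beaedaae' ignored (set empty)
after full input: {}  (accept=1 not in)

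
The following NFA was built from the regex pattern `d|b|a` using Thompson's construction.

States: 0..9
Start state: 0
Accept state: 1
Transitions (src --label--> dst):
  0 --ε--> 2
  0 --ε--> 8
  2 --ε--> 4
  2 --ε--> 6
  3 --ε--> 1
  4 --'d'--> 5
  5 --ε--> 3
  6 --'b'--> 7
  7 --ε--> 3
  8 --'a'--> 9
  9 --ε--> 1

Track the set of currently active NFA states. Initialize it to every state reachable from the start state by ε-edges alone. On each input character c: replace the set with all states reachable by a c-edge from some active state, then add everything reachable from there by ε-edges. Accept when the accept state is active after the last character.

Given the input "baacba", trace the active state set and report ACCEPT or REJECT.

Answer: REJECT

Steps:
initial (ε-close {0}): {0,2,4,6,8}
'b' @ 1: {1,3,7}  (accept∈set)
'a' @ 2: {}  — state set empty
rest 'acba' ignored (set empty)
after full input: {}  (accept=1 not in)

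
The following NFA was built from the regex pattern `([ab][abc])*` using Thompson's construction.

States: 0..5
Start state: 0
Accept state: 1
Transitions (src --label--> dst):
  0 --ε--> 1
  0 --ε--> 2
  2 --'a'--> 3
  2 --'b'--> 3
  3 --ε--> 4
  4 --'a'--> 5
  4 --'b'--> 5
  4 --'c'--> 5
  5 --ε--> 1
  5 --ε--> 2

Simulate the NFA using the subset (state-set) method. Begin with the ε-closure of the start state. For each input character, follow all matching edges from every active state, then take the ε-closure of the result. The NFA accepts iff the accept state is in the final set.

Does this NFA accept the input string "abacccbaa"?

start: ε-closure({0}) = {0,1,2}
'a' @ 1: {3,4}
'b' @ 2: {1,2,5}  ✓accept
'a' @ 3: {3,4}
'c' @ 4: {1,2,5}  ✓accept
'c' @ 5: {}  — no active states
rest 'cbaa' ignored (set empty)
final: {}; accept 1 not in set

Answer: REJECT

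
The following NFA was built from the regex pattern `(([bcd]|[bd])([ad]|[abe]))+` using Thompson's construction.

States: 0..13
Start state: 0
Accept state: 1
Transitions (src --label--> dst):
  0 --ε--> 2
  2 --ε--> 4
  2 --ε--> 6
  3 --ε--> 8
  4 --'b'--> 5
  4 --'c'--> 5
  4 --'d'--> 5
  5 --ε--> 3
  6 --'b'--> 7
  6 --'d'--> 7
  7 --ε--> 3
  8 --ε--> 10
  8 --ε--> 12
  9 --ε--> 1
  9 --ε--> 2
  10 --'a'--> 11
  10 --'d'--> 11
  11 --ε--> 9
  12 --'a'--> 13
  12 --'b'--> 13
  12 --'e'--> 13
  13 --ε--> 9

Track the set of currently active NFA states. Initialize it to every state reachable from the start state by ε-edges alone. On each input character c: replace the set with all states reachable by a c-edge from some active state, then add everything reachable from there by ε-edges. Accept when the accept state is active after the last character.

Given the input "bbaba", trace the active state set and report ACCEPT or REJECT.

initial (ε-close {0}): {0,2,4,6}
'b' @ 1: {3,5,7,8,10,12}
'b' @ 2: {1,2,4,6,9,13}  [accepting]
'a' @ 3: {}  — no active states
rest 'ba' ignored (set empty)
final: {}; accept 1 not in set

Answer: REJECT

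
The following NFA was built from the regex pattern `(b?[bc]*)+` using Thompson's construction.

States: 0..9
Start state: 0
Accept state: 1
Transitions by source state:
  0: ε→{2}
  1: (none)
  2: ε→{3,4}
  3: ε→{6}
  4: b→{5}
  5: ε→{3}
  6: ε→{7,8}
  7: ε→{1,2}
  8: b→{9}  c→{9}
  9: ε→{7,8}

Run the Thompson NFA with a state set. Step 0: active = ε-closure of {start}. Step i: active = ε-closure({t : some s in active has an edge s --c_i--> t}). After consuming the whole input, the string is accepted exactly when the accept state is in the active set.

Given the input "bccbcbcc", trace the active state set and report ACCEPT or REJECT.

Answer: ACCEPT

Derivation:
start: ε-closure({0}) = {0,1,2,3,4,6,7,8}
'b' @ 1: {1,2,3,4,5,6,7,8,9}  [accepting]
'c' @ 2: {1,2,3,4,6,7,8,9}  [accepting]
'c' @ 3: {1,2,3,4,6,7,8,9}  [accepting]
'b' @ 4: {1,2,3,4,5,6,7,8,9}  [accepting]
'c' @ 5: {1,2,3,4,6,7,8,9}  [accepting]
'b' @ 6: {1,2,3,4,5,6,7,8,9}  [accepting]
'c' @ 7: {1,2,3,4,6,7,8,9}  [accepting]
'c' @ 8: {1,2,3,4,6,7,8,9}  [accepting]
final: {1,2,3,4,6,7,8,9}; accept 1 in set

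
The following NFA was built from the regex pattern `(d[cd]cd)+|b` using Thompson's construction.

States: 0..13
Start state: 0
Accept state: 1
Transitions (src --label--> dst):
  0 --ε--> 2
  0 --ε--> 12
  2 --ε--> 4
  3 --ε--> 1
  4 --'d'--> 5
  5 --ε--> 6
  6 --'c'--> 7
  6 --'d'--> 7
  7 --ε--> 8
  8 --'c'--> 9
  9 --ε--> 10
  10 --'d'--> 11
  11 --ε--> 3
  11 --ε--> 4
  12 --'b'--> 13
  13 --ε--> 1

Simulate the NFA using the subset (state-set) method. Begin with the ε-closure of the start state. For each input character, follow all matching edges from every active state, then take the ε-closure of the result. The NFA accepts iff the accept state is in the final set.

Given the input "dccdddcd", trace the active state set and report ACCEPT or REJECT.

initial (ε-close {0}): {0,2,4,12}
'd' @ 1: {5,6}
'c' @ 2: {7,8}
'c' @ 3: {9,10}
'd' @ 4: {1,3,4,11}  (accept∈set)
'd' @ 5: {5,6}
'd' @ 6: {7,8}
'c' @ 7: {9,10}
'd' @ 8: {1,3,4,11}  (accept∈set)
after full input: {1,3,4,11}  (accept=1 in)

Answer: ACCEPT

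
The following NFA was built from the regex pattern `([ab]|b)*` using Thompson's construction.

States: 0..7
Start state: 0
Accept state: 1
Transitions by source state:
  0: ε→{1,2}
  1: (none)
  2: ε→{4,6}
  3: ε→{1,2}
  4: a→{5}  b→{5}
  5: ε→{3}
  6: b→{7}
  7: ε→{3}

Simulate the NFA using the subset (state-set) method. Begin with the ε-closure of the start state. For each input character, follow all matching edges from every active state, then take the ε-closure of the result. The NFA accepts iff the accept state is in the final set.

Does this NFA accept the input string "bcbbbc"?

Answer: REJECT

Steps:
initial (ε-close {0}): {0,1,2,4,6}
'b' @ 1: {1,2,3,4,5,6,7}  ✓accept
'c' @ 2: {}  — dead — no transitions
rest 'bbbc' ignored (set empty)
after full input: {}  (accept=1 not in)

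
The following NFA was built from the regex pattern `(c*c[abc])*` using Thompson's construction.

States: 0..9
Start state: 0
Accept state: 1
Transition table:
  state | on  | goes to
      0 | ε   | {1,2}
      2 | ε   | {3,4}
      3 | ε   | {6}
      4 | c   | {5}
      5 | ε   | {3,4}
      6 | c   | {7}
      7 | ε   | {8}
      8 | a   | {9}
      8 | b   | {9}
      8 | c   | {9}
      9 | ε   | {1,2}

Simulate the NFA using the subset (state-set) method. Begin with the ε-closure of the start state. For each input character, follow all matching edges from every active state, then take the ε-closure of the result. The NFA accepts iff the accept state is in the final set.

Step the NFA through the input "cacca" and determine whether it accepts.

initial (ε-close {0}): {0,1,2,3,4,6}
'c' @ 1: {3,4,5,6,7,8}
'a' @ 2: {1,2,3,4,6,9}  ✓accept
'c' @ 3: {3,4,5,6,7,8}
'c' @ 4: {1,2,3,4,5,6,7,8,9}  ✓accept
'a' @ 5: {1,2,3,4,6,9}  ✓accept
final: {1,2,3,4,6,9}; accept 1 in set

Answer: ACCEPT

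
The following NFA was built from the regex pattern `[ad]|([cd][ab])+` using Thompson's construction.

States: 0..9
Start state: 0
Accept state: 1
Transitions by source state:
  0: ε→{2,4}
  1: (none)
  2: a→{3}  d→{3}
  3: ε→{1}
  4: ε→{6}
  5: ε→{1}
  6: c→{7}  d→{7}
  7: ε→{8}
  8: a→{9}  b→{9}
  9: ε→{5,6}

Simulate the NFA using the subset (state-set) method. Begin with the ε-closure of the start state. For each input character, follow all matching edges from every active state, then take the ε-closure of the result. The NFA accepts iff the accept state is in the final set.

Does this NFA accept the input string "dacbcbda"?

Answer: ACCEPT

Trace:
S₀ = ε-closure({0}) = {0,2,4,6}
'd' @ 1: {1,3,7,8}  ✓accept
'a' @ 2: {1,5,6,9}  ✓accept
'c' @ 3: {7,8}
'b' @ 4: {1,5,6,9}  ✓accept
'c' @ 5: {7,8}
'b' @ 6: {1,5,6,9}  ✓accept
'd' @ 7: {7,8}
'a' @ 8: {1,5,6,9}  ✓accept
after full input: {1,5,6,9}  (accept=1 in)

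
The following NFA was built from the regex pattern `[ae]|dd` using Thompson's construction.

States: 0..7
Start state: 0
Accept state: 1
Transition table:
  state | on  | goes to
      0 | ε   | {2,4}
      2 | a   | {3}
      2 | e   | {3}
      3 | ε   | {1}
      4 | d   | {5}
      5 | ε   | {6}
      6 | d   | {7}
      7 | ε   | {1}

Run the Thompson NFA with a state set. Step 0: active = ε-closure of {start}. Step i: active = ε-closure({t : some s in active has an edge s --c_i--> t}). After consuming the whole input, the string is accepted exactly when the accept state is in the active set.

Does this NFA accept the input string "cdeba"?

Answer: REJECT

Trace:
start: ε-closure({0}) = {0,2,4}
'c' @ 1: {}  — dead — no transitions
rest 'deba' ignored (set empty)
after full input: {}  (accept=1 not in)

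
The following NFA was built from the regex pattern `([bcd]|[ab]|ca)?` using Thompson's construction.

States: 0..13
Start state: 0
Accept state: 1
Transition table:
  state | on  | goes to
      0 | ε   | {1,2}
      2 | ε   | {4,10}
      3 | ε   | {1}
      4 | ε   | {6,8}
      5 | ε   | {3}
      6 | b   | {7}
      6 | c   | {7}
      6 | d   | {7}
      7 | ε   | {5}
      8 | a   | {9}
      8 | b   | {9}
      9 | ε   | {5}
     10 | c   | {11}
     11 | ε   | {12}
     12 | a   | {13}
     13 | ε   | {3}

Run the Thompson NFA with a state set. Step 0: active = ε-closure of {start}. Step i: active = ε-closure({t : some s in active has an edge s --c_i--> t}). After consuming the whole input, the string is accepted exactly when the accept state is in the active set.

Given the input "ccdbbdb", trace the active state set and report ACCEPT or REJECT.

initial (ε-close {0}): {0,1,2,4,6,8,10}
'c' @ 1: {1,3,5,7,11,12}  ✓accept
'c' @ 2: {}  — dead — no transitions
rest 'dbbdb' ignored (set empty)
after full input: {}  (accept=1 not in)

Answer: REJECT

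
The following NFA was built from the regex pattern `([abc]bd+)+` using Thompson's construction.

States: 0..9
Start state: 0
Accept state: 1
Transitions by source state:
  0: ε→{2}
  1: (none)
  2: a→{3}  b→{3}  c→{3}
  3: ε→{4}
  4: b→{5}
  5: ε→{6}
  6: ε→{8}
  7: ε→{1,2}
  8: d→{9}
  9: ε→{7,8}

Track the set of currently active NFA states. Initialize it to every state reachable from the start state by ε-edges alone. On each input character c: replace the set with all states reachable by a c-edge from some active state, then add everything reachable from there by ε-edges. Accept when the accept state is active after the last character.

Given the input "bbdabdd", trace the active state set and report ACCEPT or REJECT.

Answer: ACCEPT

Steps:
S₀ = ε-closure({0}) = {0,2}
'b' @ 1: {3,4}
'b' @ 2: {5,6,8}
'd' @ 3: {1,2,7,8,9}  (accept∈set)
'a' @ 4: {3,4}
'b' @ 5: {5,6,8}
'd' @ 6: {1,2,7,8,9}  (accept∈set)
'd' @ 7: {1,2,7,8,9}  (accept∈set)
after full input: {1,2,7,8,9}  (accept=1 in)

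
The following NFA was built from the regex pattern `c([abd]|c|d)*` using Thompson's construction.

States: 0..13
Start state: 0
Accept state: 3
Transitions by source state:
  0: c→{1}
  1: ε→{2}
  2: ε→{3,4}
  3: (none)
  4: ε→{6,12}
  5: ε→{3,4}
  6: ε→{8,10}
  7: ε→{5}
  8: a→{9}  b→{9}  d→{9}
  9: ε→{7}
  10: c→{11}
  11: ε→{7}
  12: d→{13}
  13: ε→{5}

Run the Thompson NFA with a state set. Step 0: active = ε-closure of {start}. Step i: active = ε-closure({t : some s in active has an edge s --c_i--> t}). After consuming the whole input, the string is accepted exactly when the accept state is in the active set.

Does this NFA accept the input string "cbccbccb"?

initial (ε-close {0}): {0}
'c' @ 1: {1,2,3,4,6,8,10,12}  [accepting]
'b' @ 2: {3,4,5,6,7,8,9,10,12}  [accepting]
'c' @ 3: {3,4,5,6,7,8,10,11,12}  [accepting]
'c' @ 4: {3,4,5,6,7,8,10,11,12}  [accepting]
'b' @ 5: {3,4,5,6,7,8,9,10,12}  [accepting]
'c' @ 6: {3,4,5,6,7,8,10,11,12}  [accepting]
'c' @ 7: {3,4,5,6,7,8,10,11,12}  [accepting]
'b' @ 8: {3,4,5,6,7,8,9,10,12}  [accepting]
end set {3,4,5,6,7,8,9,10,12} — state 3 in

Answer: ACCEPT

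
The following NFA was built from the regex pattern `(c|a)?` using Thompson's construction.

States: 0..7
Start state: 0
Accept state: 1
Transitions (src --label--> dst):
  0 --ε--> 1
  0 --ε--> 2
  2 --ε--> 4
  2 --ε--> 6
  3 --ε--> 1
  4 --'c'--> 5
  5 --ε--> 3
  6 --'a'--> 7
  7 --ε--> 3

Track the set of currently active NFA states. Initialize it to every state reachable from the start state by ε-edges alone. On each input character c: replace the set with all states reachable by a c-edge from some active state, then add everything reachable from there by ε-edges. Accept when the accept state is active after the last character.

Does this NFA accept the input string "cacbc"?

Answer: REJECT

Steps:
initial (ε-close {0}): {0,1,2,4,6}
'c' @ 1: {1,3,5}  [accepting]
'a' @ 2: {}  — no active states
rest 'cbc' ignored (set empty)
end set {} — state 1 not in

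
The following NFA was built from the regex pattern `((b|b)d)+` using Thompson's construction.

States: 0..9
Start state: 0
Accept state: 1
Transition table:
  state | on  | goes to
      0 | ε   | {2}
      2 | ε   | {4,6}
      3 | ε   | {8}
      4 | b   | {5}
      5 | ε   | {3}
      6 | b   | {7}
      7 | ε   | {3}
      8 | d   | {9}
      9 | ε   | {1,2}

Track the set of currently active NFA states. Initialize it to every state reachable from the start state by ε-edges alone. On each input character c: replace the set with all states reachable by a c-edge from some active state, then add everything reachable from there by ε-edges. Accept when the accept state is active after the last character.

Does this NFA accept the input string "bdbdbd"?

start: ε-closure({0}) = {0,2,4,6}
'b' @ 1: {3,5,7,8}
'd' @ 2: {1,2,4,6,9}  ✓accept
'b' @ 3: {3,5,7,8}
'd' @ 4: {1,2,4,6,9}  ✓accept
'b' @ 5: {3,5,7,8}
'd' @ 6: {1,2,4,6,9}  ✓accept
end set {1,2,4,6,9} — state 1 in

Answer: ACCEPT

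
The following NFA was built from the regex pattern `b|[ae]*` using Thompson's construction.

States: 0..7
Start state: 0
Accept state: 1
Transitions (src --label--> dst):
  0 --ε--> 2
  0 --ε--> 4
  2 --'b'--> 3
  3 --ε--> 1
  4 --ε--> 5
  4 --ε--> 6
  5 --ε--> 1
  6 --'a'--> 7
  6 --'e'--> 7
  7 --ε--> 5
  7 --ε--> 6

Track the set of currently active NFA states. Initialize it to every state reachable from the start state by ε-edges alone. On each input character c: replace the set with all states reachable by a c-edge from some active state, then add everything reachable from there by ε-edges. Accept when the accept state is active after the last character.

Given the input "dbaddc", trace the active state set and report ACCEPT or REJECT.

S₀ = ε-closure({0}) = {0,1,2,4,5,6}
'd' @ 1: {}  — dead — no transitions
rest 'baddc' ignored (set empty)
after full input: {}  (accept=1 not in)

Answer: REJECT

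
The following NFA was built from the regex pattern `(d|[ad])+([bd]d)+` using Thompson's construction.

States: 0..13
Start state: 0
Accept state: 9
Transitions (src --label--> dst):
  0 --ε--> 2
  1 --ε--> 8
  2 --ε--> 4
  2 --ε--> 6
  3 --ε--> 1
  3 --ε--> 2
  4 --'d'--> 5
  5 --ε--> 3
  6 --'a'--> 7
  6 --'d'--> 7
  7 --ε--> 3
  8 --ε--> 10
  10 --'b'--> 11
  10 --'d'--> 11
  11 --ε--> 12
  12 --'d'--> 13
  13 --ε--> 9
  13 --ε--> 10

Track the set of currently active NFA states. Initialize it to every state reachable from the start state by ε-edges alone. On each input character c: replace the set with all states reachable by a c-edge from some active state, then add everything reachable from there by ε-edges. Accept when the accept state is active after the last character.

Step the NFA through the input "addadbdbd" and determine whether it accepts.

initial (ε-close {0}): {0,2,4,6}
'a' @ 1: {1,2,3,4,6,7,8,10}
'd' @ 2: {1,2,3,4,5,6,7,8,10,11,12}
'd' @ 3: {1,2,3,4,5,6,7,8,9,10,11,12,13}  [accepting]
'a' @ 4: {1,2,3,4,6,7,8,10}
'd' @ 5: {1,2,3,4,5,6,7,8,10,11,12}
'b' @ 6: {11,12}
'd' @ 7: {9,10,13}  [accepting]
'b' @ 8: {11,12}
'd' @ 9: {9,10,13}  [accepting]
end set {9,10,13} — state 9 in

Answer: ACCEPT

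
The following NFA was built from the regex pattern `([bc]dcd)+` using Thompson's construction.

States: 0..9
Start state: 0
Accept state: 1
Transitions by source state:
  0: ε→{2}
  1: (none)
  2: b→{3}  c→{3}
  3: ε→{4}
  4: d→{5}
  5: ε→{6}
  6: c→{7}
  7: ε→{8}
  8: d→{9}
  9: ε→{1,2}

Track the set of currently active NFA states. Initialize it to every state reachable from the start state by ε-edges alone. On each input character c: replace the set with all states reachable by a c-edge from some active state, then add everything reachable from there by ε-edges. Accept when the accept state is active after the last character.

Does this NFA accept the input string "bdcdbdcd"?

Answer: ACCEPT

Derivation:
start: ε-closure({0}) = {0,2}
'b' @ 1: {3,4}
'd' @ 2: {5,6}
'c' @ 3: {7,8}
'd' @ 4: {1,2,9}  [accepting]
'b' @ 5: {3,4}
'd' @ 6: {5,6}
'c' @ 7: {7,8}
'd' @ 8: {1,2,9}  [accepting]
after full input: {1,2,9}  (accept=1 in)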